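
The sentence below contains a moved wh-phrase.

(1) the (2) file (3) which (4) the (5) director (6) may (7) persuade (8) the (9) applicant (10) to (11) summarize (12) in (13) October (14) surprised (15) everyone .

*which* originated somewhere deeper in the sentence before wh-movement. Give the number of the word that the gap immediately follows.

'which' functions as the direct object of 'summarize'. Fronting leaves a gap immediately after 'summarize':
The file which the director may persuade the applicant to summarize ___ in October surprised everyone.
'summarize' is word 11.

11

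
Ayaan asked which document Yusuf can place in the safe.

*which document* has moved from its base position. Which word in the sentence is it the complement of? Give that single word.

Pre-movement form: Yusuf can place which document in the safe.
'which document' functions as the direct object of 'place'. Fronting leaves a gap immediately after 'place':
Ayaan asked which document Yusuf can place ___ in the safe.

place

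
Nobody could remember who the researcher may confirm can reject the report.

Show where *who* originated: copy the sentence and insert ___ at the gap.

Nobody could remember who the researcher may confirm ___ can reject the report.

Underlying clause: The researcher may confirm who can reject the report.
'who' functions as the subject of the clause embedded under 'confirm'. The gap is right after 'confirm'.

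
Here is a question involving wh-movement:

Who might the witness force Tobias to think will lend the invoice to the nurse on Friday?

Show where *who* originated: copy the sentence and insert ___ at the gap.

Who might the witness force Tobias to think ___ will lend the invoice to the nurse on Friday?

Underlying clause: The witness might force Tobias to think who will lend the invoice to the nurse on Friday.
'who' functions as the subject of the clause embedded under 'think'. The gap is right after 'think'.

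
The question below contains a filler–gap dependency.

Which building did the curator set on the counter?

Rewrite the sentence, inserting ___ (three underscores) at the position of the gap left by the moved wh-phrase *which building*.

Before movement: The curator did set which building on the counter.
'which building' functions as the direct object of 'set'. The gap is right after 'set'.

Which building did the curator set ___ on the counter?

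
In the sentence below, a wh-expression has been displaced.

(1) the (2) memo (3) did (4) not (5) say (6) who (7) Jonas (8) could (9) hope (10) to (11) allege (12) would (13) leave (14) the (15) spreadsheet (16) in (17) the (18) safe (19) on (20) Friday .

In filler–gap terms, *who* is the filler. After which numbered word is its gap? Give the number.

Underlying clause: Jonas could hope to allege who would leave the spreadsheet in the safe on Friday.
'who' functions as the subject of the clause embedded under 'allege'. Wh-movement fronts it, leaving a gap right after 'allege':
The memo did not say who Jonas could hope to allege ___ would leave the spreadsheet in the safe on Friday.
'allege' is word 11.

11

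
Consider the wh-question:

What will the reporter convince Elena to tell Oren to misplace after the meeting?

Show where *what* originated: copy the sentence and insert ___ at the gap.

Underlying clause: The reporter will convince Elena to tell Oren to misplace what after the meeting.
'what' functions as the direct object of 'misplace'. The gap is right after 'misplace'.

What will the reporter convince Elena to tell Oren to misplace ___ after the meeting?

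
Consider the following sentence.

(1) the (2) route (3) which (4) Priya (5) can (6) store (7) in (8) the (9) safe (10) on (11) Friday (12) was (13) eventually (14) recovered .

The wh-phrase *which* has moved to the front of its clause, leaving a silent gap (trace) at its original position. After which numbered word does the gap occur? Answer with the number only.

'which' functions as the direct object of 'store'. Fronting leaves a gap immediately after 'store':
The route which Priya can store ___ in the safe on Friday was eventually recovered.
'store' is word 6.

6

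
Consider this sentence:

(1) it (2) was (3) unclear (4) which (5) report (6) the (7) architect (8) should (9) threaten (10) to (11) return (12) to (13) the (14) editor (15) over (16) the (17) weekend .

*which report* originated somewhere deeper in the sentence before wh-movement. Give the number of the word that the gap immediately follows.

In situ: The architect should threaten to return which report to the editor over the weekend.
'which report' functions as the direct object of 'return'. Wh-movement fronts it, leaving a gap right after 'return':
It was unclear which report the architect should threaten to return ___ to the editor over the weekend.
'return' is word 11.

11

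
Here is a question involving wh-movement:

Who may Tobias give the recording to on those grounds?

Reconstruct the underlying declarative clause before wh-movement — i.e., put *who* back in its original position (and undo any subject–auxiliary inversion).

'who' is the object of the preposition 'to' (recipient of 'give'). Fronting leaves a gap immediately after 'to':
Who may Tobias give the recording to ___ on those grounds?

Tobias may give the recording to who on those grounds.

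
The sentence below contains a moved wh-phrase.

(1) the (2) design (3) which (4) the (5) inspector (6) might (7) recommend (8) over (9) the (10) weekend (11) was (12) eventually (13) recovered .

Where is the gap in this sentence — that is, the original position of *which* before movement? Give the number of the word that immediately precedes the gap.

7

'which' functions as the direct object of 'recommend'. Wh-movement fronts it, leaving a gap right after 'recommend':
The design which the inspector might recommend ___ over the weekend was eventually recovered.
'recommend' is word 7.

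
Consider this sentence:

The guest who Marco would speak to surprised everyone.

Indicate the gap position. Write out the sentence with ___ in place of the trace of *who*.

The guest who Marco would speak to ___ surprised everyone.

'who' functions as the object of the preposition 'to'. The gap is right after 'to'.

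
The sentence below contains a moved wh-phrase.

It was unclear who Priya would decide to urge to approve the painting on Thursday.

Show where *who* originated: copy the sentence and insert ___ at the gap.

Pre-movement form: Priya would decide to urge who to approve the painting on Thursday.
'who' is the direct object of 'urge'. The gap is right after 'urge'.

It was unclear who Priya would decide to urge ___ to approve the painting on Thursday.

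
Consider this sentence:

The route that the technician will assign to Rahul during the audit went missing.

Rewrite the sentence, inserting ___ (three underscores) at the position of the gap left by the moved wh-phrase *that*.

'that' is the direct object of 'assign'. The gap is right after 'assign'.

The route that the technician will assign ___ to Rahul during the audit went missing.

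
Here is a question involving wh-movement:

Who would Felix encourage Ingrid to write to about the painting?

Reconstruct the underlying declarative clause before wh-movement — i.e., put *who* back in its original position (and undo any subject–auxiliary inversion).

'who' functions as the object of the preposition 'to'. Wh-movement fronts it, leaving a gap right after 'to':
Who would Felix encourage Ingrid to write to ___ about the painting?

Felix would encourage Ingrid to write to who about the painting.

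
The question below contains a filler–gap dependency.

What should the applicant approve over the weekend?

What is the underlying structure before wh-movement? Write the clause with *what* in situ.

'what' is the direct object of 'approve'. Fronting leaves a gap immediately after 'approve':
What should the applicant approve ___ over the weekend?

The applicant should approve what over the weekend.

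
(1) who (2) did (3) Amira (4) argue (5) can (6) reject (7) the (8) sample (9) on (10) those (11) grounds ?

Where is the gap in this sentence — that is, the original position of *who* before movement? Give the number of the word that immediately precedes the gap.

4

Before movement: Amira did argue who can reject the sample on those grounds.
'who' functions as the subject of the clause embedded under 'argue'. Wh-movement fronts it, leaving a gap right after 'argue':
Who did Amira argue ___ can reject the sample on those grounds?
'argue' is word 4.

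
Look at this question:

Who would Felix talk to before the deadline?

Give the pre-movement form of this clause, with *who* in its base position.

'who' is the object of the preposition 'to'. Fronting leaves a gap immediately after 'to':
Who would Felix talk to ___ before the deadline?

Felix would talk to who before the deadline.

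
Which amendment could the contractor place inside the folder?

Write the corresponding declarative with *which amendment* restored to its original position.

The contractor could place which amendment inside the folder.

'which amendment' functions as the direct object of 'place'. It moves to the left edge, and the trace sits right after 'place':
Which amendment could the contractor place ___ inside the folder?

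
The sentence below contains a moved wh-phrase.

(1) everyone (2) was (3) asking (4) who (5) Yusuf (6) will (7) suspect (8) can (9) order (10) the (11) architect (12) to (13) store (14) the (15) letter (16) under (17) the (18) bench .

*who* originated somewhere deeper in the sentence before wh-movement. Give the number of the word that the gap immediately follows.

7

Pre-movement form: Yusuf will suspect who can order the architect to store the letter under the bench.
The filler 'who' is interpreted as the subject of the clause embedded under 'suspect'. It moves to the left edge, and the trace sits right after 'suspect':
Everyone was asking who Yusuf will suspect ___ can order the architect to store the letter under the bench.
'suspect' is word 7.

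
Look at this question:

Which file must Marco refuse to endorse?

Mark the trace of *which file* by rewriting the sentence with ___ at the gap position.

In situ: Marco must refuse to endorse which file.
'which file' is the direct object of 'endorse'. The gap is right after 'endorse'.

Which file must Marco refuse to endorse ___?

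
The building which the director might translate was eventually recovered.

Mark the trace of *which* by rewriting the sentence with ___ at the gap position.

The filler 'which' is interpreted as the direct object of 'translate'. The gap is right after 'translate'.

The building which the director might translate ___ was eventually recovered.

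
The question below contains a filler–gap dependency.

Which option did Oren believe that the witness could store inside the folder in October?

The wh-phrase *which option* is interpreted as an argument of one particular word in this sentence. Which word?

Pre-movement form: Oren did believe that the witness could store which option inside the folder in October.
The filler 'which option' is interpreted as the direct object of 'store'. Wh-movement fronts it, leaving a gap right after 'store':
Which option did Oren believe that the witness could store ___ inside the folder in October?

store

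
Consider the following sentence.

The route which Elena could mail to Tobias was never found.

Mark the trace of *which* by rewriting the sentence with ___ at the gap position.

The route which Elena could mail ___ to Tobias was never found.

'which' is the direct object of 'mail'. The gap is right after 'mail'.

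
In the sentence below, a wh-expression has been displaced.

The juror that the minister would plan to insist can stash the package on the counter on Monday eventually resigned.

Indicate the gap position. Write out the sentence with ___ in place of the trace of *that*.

'that' functions as the subject of the clause embedded under 'insist'. The gap is right after 'insist'.

The juror that the minister would plan to insist ___ can stash the package on the counter on Monday eventually resigned.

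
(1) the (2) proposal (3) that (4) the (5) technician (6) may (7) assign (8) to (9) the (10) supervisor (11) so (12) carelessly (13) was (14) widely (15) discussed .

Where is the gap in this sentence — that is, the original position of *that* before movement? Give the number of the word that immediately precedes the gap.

7

'that' is the direct object of 'assign'. It moves to the left edge, and the trace sits right after 'assign':
The proposal that the technician may assign ___ to the supervisor so carelessly was widely discussed.
'assign' is word 7.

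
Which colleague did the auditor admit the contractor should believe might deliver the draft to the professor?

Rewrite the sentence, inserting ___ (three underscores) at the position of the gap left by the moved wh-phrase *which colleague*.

Which colleague did the auditor admit the contractor should believe ___ might deliver the draft to the professor?

In situ: The auditor did admit the contractor should believe which colleague might deliver the draft to the professor.
'which colleague' functions as the subject of the clause embedded under 'believe'. The gap is right after 'believe'.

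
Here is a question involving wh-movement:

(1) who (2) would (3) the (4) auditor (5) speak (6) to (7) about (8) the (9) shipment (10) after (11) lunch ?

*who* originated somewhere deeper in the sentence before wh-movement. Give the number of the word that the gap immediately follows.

In situ: The auditor would speak to who about the shipment after lunch.
'who' is the object of the preposition 'to'. Fronting leaves a gap immediately after 'to':
Who would the auditor speak to ___ about the shipment after lunch?
'to' is word 6.

6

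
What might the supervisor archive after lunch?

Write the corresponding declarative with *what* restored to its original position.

The supervisor might archive what after lunch.

The filler 'what' is interpreted as the direct object of 'archive'. Fronting leaves a gap immediately after 'archive':
What might the supervisor archive ___ after lunch?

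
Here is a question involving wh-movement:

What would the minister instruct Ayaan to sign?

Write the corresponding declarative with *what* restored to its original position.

The filler 'what' is interpreted as the direct object of 'sign'. It moves to the left edge, and the trace sits right after 'sign':
What would the minister instruct Ayaan to sign ___?

The minister would instruct Ayaan to sign what.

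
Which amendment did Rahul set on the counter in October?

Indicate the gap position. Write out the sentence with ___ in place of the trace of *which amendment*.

In situ: Rahul did set which amendment on the counter in October.
'which amendment' is the direct object of 'set'. The gap is right after 'set'.

Which amendment did Rahul set ___ on the counter in October?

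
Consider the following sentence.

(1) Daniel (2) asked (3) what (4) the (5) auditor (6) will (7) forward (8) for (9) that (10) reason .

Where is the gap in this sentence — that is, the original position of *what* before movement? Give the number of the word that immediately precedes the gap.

In situ: The auditor will forward what for that reason.
The filler 'what' is interpreted as the direct object of 'forward'. Fronting leaves a gap immediately after 'forward':
Daniel asked what the auditor will forward ___ for that reason.
'forward' is word 7.

7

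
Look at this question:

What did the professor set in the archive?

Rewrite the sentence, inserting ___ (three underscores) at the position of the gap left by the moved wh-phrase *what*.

Underlying clause: The professor did set what in the archive.
'what' functions as the direct object of 'set'. The gap is right after 'set'.

What did the professor set ___ in the archive?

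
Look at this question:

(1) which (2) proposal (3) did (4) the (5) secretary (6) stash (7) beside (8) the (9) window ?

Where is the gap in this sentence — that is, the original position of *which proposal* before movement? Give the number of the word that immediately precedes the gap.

6

Before movement: The secretary did stash which proposal beside the window.
'which proposal' is the direct object of 'stash'. Wh-movement fronts it, leaving a gap right after 'stash':
Which proposal did the secretary stash ___ beside the window?
'stash' is word 6.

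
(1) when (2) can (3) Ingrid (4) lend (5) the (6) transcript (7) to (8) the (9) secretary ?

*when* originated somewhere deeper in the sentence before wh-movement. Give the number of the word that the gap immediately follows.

9

Pre-movement form: Ingrid can lend the transcript to the secretary when.
'when' functions as the temporal adjunct. It moves to the left edge, and the trace sits right after 'secretary':
When can Ingrid lend the transcript to the secretary ___?
'secretary' is word 9.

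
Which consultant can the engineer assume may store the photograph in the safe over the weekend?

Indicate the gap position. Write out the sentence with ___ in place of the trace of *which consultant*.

Which consultant can the engineer assume ___ may store the photograph in the safe over the weekend?

Underlying clause: The engineer can assume which consultant may store the photograph in the safe over the weekend.
'which consultant' functions as the subject of the clause embedded under 'assume'. The gap is right after 'assume'.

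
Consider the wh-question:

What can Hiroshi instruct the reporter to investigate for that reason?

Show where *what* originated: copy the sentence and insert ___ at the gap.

What can Hiroshi instruct the reporter to investigate ___ for that reason?

In situ: Hiroshi can instruct the reporter to investigate what for that reason.
The filler 'what' is interpreted as the direct object of 'investigate'. The gap is right after 'investigate'.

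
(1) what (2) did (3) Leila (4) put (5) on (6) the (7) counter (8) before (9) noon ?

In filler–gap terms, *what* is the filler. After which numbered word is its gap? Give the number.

In situ: Leila did put what on the counter before noon.
'what' functions as the direct object of 'put'. It moves to the left edge, and the trace sits right after 'put':
What did Leila put ___ on the counter before noon?
'put' is word 4.

4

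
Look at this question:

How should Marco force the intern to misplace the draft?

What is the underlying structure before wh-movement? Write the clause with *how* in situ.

'how' is the manner adjunct. Wh-movement fronts it, leaving a gap right after 'draft':
How should Marco force the intern to misplace the draft ___?

Marco should force the intern to misplace the draft how.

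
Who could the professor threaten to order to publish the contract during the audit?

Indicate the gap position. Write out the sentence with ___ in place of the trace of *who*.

In situ: The professor could threaten to order who to publish the contract during the audit.
'who' is the direct object of 'order'. The gap is right after 'order'.

Who could the professor threaten to order ___ to publish the contract during the audit?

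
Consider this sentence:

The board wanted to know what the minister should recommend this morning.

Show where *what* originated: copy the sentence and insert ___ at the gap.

Before movement: The minister should recommend what this morning.
'what' is the direct object of 'recommend'. The gap is right after 'recommend'.

The board wanted to know what the minister should recommend ___ this morning.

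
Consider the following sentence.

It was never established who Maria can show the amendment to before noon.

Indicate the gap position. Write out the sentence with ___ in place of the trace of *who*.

Underlying clause: Maria can show the amendment to who before noon.
'who' is the object of the preposition 'to' (recipient of 'show'). The gap is right after 'to'.

It was never established who Maria can show the amendment to ___ before noon.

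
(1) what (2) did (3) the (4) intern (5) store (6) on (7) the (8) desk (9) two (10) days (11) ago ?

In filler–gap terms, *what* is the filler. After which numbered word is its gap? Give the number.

In situ: The intern did store what on the desk two days ago.
The filler 'what' is interpreted as the direct object of 'store'. It moves to the left edge, and the trace sits right after 'store':
What did the intern store ___ on the desk two days ago?
'store' is word 5.

5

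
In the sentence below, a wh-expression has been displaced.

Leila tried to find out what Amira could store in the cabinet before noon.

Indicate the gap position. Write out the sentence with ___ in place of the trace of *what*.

Leila tried to find out what Amira could store ___ in the cabinet before noon.

Underlying clause: Amira could store what in the cabinet before noon.
The filler 'what' is interpreted as the direct object of 'store'. The gap is right after 'store'.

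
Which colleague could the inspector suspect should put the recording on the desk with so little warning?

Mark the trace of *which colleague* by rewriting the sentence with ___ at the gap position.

Which colleague could the inspector suspect ___ should put the recording on the desk with so little warning?

Before movement: The inspector could suspect which colleague should put the recording on the desk with so little warning.
'which colleague' functions as the subject of the clause embedded under 'suspect'. The gap is right after 'suspect'.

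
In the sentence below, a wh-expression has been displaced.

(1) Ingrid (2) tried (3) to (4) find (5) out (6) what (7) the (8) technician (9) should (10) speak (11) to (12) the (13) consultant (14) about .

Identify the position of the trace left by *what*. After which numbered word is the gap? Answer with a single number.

14

Before movement: The technician should speak to the consultant about what.
'what' is the object of the preposition 'about'. It moves to the left edge, and the trace sits right after 'about':
Ingrid tried to find out what the technician should speak to the consultant about ___.
'about' is word 14.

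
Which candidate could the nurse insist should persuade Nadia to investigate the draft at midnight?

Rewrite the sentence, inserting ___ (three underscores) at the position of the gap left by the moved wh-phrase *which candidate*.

Which candidate could the nurse insist ___ should persuade Nadia to investigate the draft at midnight?

Before movement: The nurse could insist which candidate should persuade Nadia to investigate the draft at midnight.
'which candidate' functions as the subject of the clause embedded under 'insist'. The gap is right after 'insist'.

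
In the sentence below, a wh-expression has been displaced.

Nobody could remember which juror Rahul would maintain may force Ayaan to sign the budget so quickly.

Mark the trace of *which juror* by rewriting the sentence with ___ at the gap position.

Nobody could remember which juror Rahul would maintain ___ may force Ayaan to sign the budget so quickly.

In situ: Rahul would maintain which juror may force Ayaan to sign the budget so quickly.
'which juror' functions as the subject of the clause embedded under 'maintain'. The gap is right after 'maintain'.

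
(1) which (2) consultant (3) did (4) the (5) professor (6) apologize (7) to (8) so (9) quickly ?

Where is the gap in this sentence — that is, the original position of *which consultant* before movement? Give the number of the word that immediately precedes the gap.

In situ: The professor did apologize to which consultant so quickly.
'which consultant' functions as the object of the preposition 'to'. It moves to the left edge, and the trace sits right after 'to':
Which consultant did the professor apologize to ___ so quickly?
'to' is word 7.

7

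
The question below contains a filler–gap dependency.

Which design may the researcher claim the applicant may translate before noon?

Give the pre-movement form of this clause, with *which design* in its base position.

'which design' is the direct object of 'translate'. Wh-movement fronts it, leaving a gap right after 'translate':
Which design may the researcher claim the applicant may translate ___ before noon?

The researcher may claim the applicant may translate which design before noon.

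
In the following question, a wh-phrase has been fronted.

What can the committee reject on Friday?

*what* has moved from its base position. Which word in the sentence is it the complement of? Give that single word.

Pre-movement form: The committee can reject what on Friday.
The filler 'what' is interpreted as the direct object of 'reject'. Fronting leaves a gap immediately after 'reject':
What can the committee reject ___ on Friday?

reject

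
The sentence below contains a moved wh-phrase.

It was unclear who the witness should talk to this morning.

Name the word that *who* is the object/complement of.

to

Underlying clause: The witness should talk to who this morning.
The filler 'who' is interpreted as the object of the preposition 'to'. Fronting leaves a gap immediately after 'to':
It was unclear who the witness should talk to ___ this morning.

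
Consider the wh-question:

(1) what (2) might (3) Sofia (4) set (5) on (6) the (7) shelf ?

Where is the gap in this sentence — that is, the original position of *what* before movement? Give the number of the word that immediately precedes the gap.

4

Pre-movement form: Sofia might set what on the shelf.
'what' functions as the direct object of 'set'. Wh-movement fronts it, leaving a gap right after 'set':
What might Sofia set ___ on the shelf?
'set' is word 4.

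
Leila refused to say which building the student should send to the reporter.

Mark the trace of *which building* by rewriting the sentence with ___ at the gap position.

Leila refused to say which building the student should send ___ to the reporter.

Underlying clause: The student should send which building to the reporter.
'which building' is the direct object of 'send'. The gap is right after 'send'.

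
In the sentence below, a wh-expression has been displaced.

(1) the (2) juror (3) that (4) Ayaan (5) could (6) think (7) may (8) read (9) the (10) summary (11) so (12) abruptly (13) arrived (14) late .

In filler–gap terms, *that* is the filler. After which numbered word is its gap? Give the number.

6

The filler 'that' is interpreted as the subject of the clause embedded under 'think'. Wh-movement fronts it, leaving a gap right after 'think':
The juror that Ayaan could think ___ may read the summary so abruptly arrived late.
'think' is word 6.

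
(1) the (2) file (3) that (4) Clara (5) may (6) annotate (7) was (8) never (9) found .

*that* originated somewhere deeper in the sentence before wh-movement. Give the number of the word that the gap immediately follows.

'that' functions as the direct object of 'annotate'. It moves to the left edge, and the trace sits right after 'annotate':
The file that Clara may annotate ___ was never found.
'annotate' is word 6.

6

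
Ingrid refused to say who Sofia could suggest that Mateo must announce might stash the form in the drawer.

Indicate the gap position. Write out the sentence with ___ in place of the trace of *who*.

In situ: Sofia could suggest that Mateo must announce who might stash the form in the drawer.
'who' is the subject of the clause embedded under 'announce'. The gap is right after 'announce'.

Ingrid refused to say who Sofia could suggest that Mateo must announce ___ might stash the form in the drawer.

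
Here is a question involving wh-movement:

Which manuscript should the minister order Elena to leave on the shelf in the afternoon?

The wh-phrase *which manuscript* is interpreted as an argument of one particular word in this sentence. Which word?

leave

Before movement: The minister should order Elena to leave which manuscript on the shelf in the afternoon.
The filler 'which manuscript' is interpreted as the direct object of 'leave'. It moves to the left edge, and the trace sits right after 'leave':
Which manuscript should the minister order Elena to leave ___ on the shelf in the afternoon?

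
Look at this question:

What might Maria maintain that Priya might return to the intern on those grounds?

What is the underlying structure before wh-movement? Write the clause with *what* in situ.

Maria might maintain that Priya might return what to the intern on those grounds.

'what' is the direct object of 'return'. It moves to the left edge, and the trace sits right after 'return':
What might Maria maintain that Priya might return ___ to the intern on those grounds?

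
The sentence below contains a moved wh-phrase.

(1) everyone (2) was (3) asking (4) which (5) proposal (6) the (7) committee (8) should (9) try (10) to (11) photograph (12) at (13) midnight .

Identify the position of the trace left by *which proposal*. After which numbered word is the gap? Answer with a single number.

11

Before movement: The committee should try to photograph which proposal at midnight.
'which proposal' functions as the direct object of 'photograph'. Fronting leaves a gap immediately after 'photograph':
Everyone was asking which proposal the committee should try to photograph ___ at midnight.
'photograph' is word 11.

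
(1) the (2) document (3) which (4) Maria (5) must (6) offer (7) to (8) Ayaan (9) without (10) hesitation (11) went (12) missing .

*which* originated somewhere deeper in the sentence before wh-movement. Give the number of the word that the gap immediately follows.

'which' is the direct object of 'offer'. It moves to the left edge, and the trace sits right after 'offer':
The document which Maria must offer ___ to Ayaan without hesitation went missing.
'offer' is word 6.

6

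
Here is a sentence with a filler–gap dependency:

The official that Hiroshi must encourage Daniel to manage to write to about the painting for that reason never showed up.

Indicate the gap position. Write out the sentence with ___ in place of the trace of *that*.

'that' is the object of the preposition 'to'. The gap is right after 'to'.

The official that Hiroshi must encourage Daniel to manage to write to ___ about the painting for that reason never showed up.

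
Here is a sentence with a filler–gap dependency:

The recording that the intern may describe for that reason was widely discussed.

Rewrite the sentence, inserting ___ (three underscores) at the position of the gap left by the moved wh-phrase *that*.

'that' functions as the direct object of 'describe'. The gap is right after 'describe'.

The recording that the intern may describe ___ for that reason was widely discussed.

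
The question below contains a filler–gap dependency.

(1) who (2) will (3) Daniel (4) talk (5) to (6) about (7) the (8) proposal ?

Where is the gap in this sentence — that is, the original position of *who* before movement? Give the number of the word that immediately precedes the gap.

5

Before movement: Daniel will talk to who about the proposal.
'who' functions as the object of the preposition 'to'. Wh-movement fronts it, leaving a gap right after 'to':
Who will Daniel talk to ___ about the proposal?
'to' is word 5.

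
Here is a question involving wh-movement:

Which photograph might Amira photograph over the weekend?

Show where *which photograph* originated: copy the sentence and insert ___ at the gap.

Pre-movement form: Amira might photograph which photograph over the weekend.
The filler 'which photograph' is interpreted as the direct object of 'photograph'. The gap is right after 'photograph'.

Which photograph might Amira photograph ___ over the weekend?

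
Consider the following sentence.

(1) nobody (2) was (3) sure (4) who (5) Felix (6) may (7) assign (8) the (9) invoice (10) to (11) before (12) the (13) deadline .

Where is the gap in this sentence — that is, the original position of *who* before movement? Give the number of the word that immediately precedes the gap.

In situ: Felix may assign the invoice to who before the deadline.
'who' functions as the object of the preposition 'to' (recipient of 'assign'). Wh-movement fronts it, leaving a gap right after 'to':
Nobody was sure who Felix may assign the invoice to ___ before the deadline.
'to' is word 10.

10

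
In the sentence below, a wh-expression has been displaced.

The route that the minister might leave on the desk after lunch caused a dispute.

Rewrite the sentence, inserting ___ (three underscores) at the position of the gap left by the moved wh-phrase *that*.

The route that the minister might leave ___ on the desk after lunch caused a dispute.

The filler 'that' is interpreted as the direct object of 'leave'. The gap is right after 'leave'.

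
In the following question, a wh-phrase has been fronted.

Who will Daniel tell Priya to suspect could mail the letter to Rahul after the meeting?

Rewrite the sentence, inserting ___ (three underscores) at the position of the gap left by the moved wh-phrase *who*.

Who will Daniel tell Priya to suspect ___ could mail the letter to Rahul after the meeting?

In situ: Daniel will tell Priya to suspect who could mail the letter to Rahul after the meeting.
The filler 'who' is interpreted as the subject of the clause embedded under 'suspect'. The gap is right after 'suspect'.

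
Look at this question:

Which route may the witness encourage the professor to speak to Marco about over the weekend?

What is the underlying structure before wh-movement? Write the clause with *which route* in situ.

The witness may encourage the professor to speak to Marco about which route over the weekend.

'which route' is the object of the preposition 'about'. It moves to the left edge, and the trace sits right after 'about':
Which route may the witness encourage the professor to speak to Marco about ___ over the weekend?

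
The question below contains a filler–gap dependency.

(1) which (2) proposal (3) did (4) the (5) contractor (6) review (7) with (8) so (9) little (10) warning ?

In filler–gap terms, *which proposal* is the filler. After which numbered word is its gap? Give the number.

Underlying clause: The contractor did review which proposal with so little warning.
'which proposal' functions as the direct object of 'review'. Fronting leaves a gap immediately after 'review':
Which proposal did the contractor review ___ with so little warning?
'review' is word 6.

6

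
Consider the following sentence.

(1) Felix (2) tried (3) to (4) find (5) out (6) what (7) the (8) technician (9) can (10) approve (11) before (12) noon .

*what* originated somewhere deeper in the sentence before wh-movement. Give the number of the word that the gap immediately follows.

Underlying clause: The technician can approve what before noon.
The filler 'what' is interpreted as the direct object of 'approve'. It moves to the left edge, and the trace sits right after 'approve':
Felix tried to find out what the technician can approve ___ before noon.
'approve' is word 10.

10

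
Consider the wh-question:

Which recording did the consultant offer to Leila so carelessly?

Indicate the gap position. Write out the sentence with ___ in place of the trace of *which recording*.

Which recording did the consultant offer ___ to Leila so carelessly?

Before movement: The consultant did offer which recording to Leila so carelessly.
'which recording' is the direct object of 'offer'. The gap is right after 'offer'.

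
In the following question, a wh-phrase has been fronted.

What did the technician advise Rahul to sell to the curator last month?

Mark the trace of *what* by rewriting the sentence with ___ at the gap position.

What did the technician advise Rahul to sell ___ to the curator last month?

Underlying clause: The technician did advise Rahul to sell what to the curator last month.
'what' is the direct object of 'sell'. The gap is right after 'sell'.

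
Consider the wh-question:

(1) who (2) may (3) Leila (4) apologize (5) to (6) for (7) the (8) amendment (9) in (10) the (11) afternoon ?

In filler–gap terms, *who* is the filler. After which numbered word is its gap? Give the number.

5

In situ: Leila may apologize to who for the amendment in the afternoon.
'who' is the object of the preposition 'to'. It moves to the left edge, and the trace sits right after 'to':
Who may Leila apologize to ___ for the amendment in the afternoon?
'to' is word 5.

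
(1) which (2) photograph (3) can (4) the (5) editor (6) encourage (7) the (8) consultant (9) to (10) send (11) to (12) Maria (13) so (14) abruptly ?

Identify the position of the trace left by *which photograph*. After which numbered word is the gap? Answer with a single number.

10

Underlying clause: The editor can encourage the consultant to send which photograph to Maria so abruptly.
The filler 'which photograph' is interpreted as the direct object of 'send'. Fronting leaves a gap immediately after 'send':
Which photograph can the editor encourage the consultant to send ___ to Maria so abruptly?
'send' is word 10.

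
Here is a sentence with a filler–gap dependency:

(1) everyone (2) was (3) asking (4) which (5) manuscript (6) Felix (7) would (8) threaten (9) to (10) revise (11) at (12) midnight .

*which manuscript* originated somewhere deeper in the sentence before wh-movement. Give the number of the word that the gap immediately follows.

Pre-movement form: Felix would threaten to revise which manuscript at midnight.
'which manuscript' functions as the direct object of 'revise'. It moves to the left edge, and the trace sits right after 'revise':
Everyone was asking which manuscript Felix would threaten to revise ___ at midnight.
'revise' is word 10.

10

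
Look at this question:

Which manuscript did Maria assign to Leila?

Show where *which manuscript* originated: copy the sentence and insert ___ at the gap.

Which manuscript did Maria assign ___ to Leila?

Before movement: Maria did assign which manuscript to Leila.
The filler 'which manuscript' is interpreted as the direct object of 'assign'. The gap is right after 'assign'.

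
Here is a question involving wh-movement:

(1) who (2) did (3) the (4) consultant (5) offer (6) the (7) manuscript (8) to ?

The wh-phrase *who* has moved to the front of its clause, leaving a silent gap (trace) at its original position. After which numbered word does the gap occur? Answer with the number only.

8

Pre-movement form: The consultant did offer the manuscript to who.
'who' functions as the object of the preposition 'to' (recipient of 'offer'). Fronting leaves a gap immediately after 'to':
Who did the consultant offer the manuscript to ___?
'to' is word 8.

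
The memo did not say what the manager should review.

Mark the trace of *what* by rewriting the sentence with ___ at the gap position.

In situ: The manager should review what.
The filler 'what' is interpreted as the direct object of 'review'. The gap is right after 'review'.

The memo did not say what the manager should review ___.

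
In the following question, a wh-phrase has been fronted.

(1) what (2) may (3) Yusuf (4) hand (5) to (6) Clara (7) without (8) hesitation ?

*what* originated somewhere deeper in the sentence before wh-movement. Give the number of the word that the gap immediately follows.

Pre-movement form: Yusuf may hand what to Clara without hesitation.
'what' is the direct object of 'hand'. It moves to the left edge, and the trace sits right after 'hand':
What may Yusuf hand ___ to Clara without hesitation?
'hand' is word 4.

4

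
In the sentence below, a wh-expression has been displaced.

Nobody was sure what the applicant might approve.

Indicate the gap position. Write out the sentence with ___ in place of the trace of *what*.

In situ: The applicant might approve what.
'what' functions as the direct object of 'approve'. The gap is right after 'approve'.

Nobody was sure what the applicant might approve ___.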